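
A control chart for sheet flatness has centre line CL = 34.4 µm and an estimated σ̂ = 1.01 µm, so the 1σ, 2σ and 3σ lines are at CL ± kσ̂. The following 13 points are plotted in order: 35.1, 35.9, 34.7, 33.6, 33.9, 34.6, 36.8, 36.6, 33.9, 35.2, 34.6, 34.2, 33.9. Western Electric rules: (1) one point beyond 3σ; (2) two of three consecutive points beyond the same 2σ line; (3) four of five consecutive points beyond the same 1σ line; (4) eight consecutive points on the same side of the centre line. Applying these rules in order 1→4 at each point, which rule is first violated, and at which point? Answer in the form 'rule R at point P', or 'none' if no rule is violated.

rule 2 at point 8

Zone of each point (C = within 1σ̂, B = 1σ̂–2σ̂, A = 2σ̂–3σ̂, * = beyond 3σ̂; sign = side of CL): 1:+C, 2:+B, 3:+C, 4:-C, 5:-C, 6:+C, 7:+A, 8:+A, 9:-C, 10:+C, 11:+C, 12:-C, 13:-C
Rule 2 (two of three consecutive points beyond the same 2σ limit) is satisfied at point 8.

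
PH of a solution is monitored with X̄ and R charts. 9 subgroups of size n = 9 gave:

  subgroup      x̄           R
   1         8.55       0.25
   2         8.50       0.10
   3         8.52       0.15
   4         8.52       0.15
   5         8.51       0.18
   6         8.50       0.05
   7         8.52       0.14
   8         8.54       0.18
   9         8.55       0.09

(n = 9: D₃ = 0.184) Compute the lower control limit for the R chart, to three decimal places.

R̄ = (0.25 + 0.10 + 0.15 + 0.15 + 0.18 + 0.05 + 0.14 + 0.18 + 0.09) / 9 = 1.2900 / 9 = 0.1433
LCL_R = D₃·R̄ = 0.184 × 0.1433 = 0.0264

0.026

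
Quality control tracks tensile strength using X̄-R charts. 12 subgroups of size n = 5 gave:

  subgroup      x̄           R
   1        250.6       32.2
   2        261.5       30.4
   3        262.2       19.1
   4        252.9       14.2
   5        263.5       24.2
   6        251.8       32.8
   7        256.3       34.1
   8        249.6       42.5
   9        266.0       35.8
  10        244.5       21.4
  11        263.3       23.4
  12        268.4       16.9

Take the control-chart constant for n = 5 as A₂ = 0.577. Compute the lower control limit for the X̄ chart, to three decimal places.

X̄̄ = (250.6 + 261.5 + 262.2 + 252.9 + 263.5 + 251.8 + 256.3 + 249.6 + 266.0 + 244.5 + 263.3 + 268.4) / 12 = 3090.6000 / 12 = 257.5500
R̄ = (32.2 + 30.4 + 19.1 + 14.2 + 24.2 + 32.8 + 34.1 + 42.5 + 35.8 + 21.4 + 23.4 + 16.9) / 12 = 327.0000 / 12 = 27.2500
LCL = X̄̄ − A₂·R̄ = 257.5500 − 0.577 × 27.2500 = 241.8268

241.827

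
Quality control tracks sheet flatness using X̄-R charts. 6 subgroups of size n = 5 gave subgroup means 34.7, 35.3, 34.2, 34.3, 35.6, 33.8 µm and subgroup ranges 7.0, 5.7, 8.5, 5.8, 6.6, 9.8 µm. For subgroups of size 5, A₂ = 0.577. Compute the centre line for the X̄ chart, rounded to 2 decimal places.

X̄̄ = (34.7 + 35.3 + 34.2 + 34.3 + 35.6 + 33.8) / 6 = 207.9000 / 6 = 34.6500
CL = X̄̄ = 34.6500

34.65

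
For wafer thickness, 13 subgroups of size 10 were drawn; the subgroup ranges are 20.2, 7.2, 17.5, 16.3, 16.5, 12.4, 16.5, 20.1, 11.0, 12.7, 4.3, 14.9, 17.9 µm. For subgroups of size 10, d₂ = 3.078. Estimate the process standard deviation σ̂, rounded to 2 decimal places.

R̄ = (20.2 + 7.2 + 17.5 + 16.3 + 16.5 + 12.4 + 16.5 + 20.1 + 11.0 + 12.7 + 4.3 + 14.9 + 17.9) / 13 = 14.4231
σ̂ = R̄ / d₂ = 14.4231 / 3.078 = 4.6859

4.69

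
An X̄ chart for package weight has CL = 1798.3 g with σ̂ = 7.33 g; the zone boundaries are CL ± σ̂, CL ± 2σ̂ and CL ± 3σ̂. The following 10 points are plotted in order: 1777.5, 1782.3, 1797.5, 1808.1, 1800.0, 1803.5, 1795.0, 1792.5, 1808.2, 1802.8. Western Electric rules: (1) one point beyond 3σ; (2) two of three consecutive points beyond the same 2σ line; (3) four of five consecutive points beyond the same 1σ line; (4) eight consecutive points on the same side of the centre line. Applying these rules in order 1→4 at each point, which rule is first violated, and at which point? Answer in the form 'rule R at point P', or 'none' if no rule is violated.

rule 2 at point 2

Zone of each point (C = within 1σ̂, B = 1σ̂–2σ̂, A = 2σ̂–3σ̂, * = beyond 3σ̂; sign = side of CL): 1:-A, 2:-A, 3:-C, 4:+B, 5:+C, 6:+C, 7:-C, 8:-C, 9:+B, 10:+C
Rule 2 (two of three consecutive points beyond the same 2σ limit) is satisfied at point 2.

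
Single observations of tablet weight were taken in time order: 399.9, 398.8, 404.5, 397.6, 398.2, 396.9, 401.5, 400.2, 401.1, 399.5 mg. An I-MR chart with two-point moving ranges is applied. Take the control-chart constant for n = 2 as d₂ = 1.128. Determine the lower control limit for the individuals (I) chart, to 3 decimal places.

X̄ = (399.9 + 398.8 + 404.5 + 397.6 + 398.2 + 396.9 + 401.5 + 400.2 + 401.1 + 399.5) / 10 = 399.8200
Moving ranges: 1.1, 5.7, 6.9, 0.6, 1.3, 4.6, 1.3, 0.9, 1.6; M̄R̄ = 24.0000 / 9 = 2.6667
LCL = X̄ − 3·M̄R̄/d₂ = 399.8200 − 3 × 2.6667 / 1.128 = 392.7278

392.728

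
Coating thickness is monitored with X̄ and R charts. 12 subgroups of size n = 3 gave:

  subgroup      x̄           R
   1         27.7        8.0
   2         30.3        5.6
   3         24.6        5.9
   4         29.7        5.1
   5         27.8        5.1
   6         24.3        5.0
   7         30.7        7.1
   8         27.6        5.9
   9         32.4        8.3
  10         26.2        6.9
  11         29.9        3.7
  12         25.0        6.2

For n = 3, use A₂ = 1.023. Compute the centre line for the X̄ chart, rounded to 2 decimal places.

X̄̄ = (27.7 + 30.3 + 24.6 + 29.7 + 27.8 + 24.3 + 30.7 + 27.6 + 32.4 + 26.2 + 29.9 + 25.0) / 12 = 336.2000 / 12 = 28.0167
CL = X̄̄ = 28.0167

28.02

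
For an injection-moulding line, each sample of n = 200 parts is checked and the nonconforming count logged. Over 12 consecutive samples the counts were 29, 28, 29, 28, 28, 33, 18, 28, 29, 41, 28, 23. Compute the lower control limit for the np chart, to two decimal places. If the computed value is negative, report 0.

13.67

p̄ = Σdᵢ / (k·n) = 342 / (12 × 200) = 0.14250
LCL = np̄ − 3·√(np̄(1−p̄)) = 28.5000 − 3 × 4.9436 = 13.6693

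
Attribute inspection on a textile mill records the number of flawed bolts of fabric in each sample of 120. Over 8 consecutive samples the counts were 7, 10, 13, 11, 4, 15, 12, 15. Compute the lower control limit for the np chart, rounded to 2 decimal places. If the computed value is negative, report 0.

1.44

p̄ = Σdᵢ / (k·n) = 87 / (8 × 120) = 0.09062
LCL = np̄ − 3·√(np̄(1−p̄)) = 10.8750 − 3 × 3.1448 = 1.4407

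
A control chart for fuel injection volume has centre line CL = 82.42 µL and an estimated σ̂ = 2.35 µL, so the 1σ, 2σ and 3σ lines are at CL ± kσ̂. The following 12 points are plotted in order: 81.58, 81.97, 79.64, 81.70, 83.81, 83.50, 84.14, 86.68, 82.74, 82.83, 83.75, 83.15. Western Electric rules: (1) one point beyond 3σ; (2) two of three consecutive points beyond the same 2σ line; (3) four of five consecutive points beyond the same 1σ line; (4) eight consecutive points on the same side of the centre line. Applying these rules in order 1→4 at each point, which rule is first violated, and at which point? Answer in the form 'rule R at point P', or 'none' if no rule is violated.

Zone of each point (C = within 1σ̂, B = 1σ̂–2σ̂, A = 2σ̂–3σ̂, * = beyond 3σ̂; sign = side of CL): 1:-C, 2:-C, 3:-B, 4:-C, 5:+C, 6:+C, 7:+C, 8:+B, 9:+C, 10:+C, 11:+C, 12:+C
Rule 4 (eight consecutive points on the same side of the centre line) is satisfied at point 12.

rule 4 at point 12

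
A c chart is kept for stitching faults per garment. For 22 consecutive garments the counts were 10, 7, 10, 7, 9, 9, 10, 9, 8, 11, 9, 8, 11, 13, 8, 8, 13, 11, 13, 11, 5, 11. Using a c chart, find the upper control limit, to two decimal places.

18.88

c̄ = (10 + 7 + 10 + 7 + 9 + 9 + 10 + 9 + 8 + 11 + 9 + 8 + 11 + 13 + 8 + 8 + 13 + 11 + 13 + 11 + 5 + 11) / 22 = 211 / 22 = 9.5909
UCL = c̄ + 3√c̄ = 9.5909 + 3 × √9.5909 = 9.5909 + 3 × 3.0969 = 18.8817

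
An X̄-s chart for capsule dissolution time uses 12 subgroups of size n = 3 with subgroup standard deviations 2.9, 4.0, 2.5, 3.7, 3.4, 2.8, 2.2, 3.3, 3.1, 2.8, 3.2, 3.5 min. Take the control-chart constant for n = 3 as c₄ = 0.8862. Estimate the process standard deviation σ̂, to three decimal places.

3.517

s̄ = (2.9 + 4.0 + 2.5 + 3.7 + 3.4 + 2.8 + 2.2 + 3.3 + 3.1 + 2.8 + 3.2 + 3.5) / 12 = 3.1167
σ̂ = s̄ / c₄ = 3.1167 / 0.8862 = 3.5169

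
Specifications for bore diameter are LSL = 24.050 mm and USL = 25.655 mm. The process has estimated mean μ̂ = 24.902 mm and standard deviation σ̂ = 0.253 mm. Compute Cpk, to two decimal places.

0.99

Cpu = (USL − μ̂) / (3σ̂) = (25.655 − 24.902) / (3 × 0.253) = 0.9921; Cpl = (μ̂ − LSL) / (3σ̂) = (24.902 − 24.050) / (3 × 0.253) = 1.1225; Cpk = min(Cpu, Cpl) = 0.9921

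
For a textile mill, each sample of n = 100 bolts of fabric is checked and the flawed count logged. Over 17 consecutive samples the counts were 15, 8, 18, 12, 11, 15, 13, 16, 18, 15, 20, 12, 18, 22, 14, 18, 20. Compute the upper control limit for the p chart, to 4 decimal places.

p̄ = Σdᵢ / (k·n) = 265 / (17 × 100) = 0.15588
UCL = p̄ + 3·√(p̄(1−p̄)/n) = 0.15588 + 3 × √(0.15588×0.84412/100) = 0.15588 + 3 × 0.03627 = 0.26471

0.2647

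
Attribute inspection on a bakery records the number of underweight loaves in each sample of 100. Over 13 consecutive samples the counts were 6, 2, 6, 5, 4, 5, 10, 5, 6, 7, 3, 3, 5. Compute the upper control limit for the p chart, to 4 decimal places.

0.1179

p̄ = Σdᵢ / (k·n) = 67 / (13 × 100) = 0.05154
UCL = p̄ + 3·√(p̄(1−p̄)/n) = 0.05154 + 3 × √(0.05154×0.94846/100) = 0.05154 + 3 × 0.02211 = 0.11787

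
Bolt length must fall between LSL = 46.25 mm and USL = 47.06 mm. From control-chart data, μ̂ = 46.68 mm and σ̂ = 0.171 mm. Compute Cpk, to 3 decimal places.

Cpu = (USL − μ̂) / (3σ̂) = (47.06 − 46.68) / (3 × 0.171) = 0.7407; Cpl = (μ̂ − LSL) / (3σ̂) = (46.68 − 46.25) / (3 × 0.171) = 0.8382; Cpk = min(Cpu, Cpl) = 0.7407

0.741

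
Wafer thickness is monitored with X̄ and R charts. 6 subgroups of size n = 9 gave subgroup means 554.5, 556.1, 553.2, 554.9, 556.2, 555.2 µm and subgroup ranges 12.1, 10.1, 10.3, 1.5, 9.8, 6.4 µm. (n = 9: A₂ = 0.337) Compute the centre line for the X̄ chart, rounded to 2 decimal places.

555.02

X̄̄ = (554.5 + 556.1 + 553.2 + 554.9 + 556.2 + 555.2) / 6 = 3330.1000 / 6 = 555.0167
CL = X̄̄ = 555.0167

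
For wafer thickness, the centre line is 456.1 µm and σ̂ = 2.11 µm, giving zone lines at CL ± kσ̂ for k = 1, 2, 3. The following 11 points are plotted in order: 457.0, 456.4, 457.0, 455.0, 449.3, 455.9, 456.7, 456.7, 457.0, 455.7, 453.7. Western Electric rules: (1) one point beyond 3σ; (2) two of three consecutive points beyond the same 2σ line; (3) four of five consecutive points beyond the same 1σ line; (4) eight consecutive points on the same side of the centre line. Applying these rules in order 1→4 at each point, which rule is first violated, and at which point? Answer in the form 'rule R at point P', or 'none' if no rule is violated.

rule 1 at point 5

Zone of each point (C = within 1σ̂, B = 1σ̂–2σ̂, A = 2σ̂–3σ̂, * = beyond 3σ̂; sign = side of CL): 1:+C, 2:+C, 3:+C, 4:-C, 5:-*, 6:-C, 7:+C, 8:+C, 9:+C, 10:-C, 11:-B
Rule 1 (one point beyond the 3σ limits) is satisfied at point 5.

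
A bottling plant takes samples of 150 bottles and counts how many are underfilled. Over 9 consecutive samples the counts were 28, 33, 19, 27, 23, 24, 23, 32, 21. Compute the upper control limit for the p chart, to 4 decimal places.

0.2625

p̄ = Σdᵢ / (k·n) = 230 / (9 × 150) = 0.17037
UCL = p̄ + 3·√(p̄(1−p̄)/n) = 0.17037 + 3 × √(0.17037×0.82963/150) = 0.17037 + 3 × 0.03070 = 0.26246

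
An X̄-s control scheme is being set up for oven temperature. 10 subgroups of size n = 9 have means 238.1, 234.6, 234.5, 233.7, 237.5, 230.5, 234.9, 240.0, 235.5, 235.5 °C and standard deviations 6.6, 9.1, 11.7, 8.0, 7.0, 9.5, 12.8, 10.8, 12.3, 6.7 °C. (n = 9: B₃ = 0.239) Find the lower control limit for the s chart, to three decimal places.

s̄ = (6.6 + 9.1 + 11.7 + 8.0 + 7.0 + 9.5 + 12.8 + 10.8 + 12.3 + 6.7) / 10 = 9.4500
LCL_s = B₃·s̄ = 0.239 × 9.4500 = 2.2585

2.259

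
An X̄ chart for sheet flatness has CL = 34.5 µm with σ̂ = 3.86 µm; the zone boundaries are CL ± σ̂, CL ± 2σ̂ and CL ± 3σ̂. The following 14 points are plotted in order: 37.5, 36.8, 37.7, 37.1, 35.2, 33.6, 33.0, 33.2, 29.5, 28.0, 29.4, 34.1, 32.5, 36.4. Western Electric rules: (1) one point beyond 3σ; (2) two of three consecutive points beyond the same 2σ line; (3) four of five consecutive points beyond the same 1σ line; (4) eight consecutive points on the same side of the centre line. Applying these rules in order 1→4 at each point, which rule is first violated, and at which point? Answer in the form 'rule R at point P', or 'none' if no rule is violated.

rule 4 at point 13

Zone of each point (C = within 1σ̂, B = 1σ̂–2σ̂, A = 2σ̂–3σ̂, * = beyond 3σ̂; sign = side of CL): 1:+C, 2:+C, 3:+C, 4:+C, 5:+C, 6:-C, 7:-C, 8:-C, 9:-B, 10:-B, 11:-B, 12:-C, 13:-C, 14:+C
Rule 4 (eight consecutive points on the same side of the centre line) is satisfied at point 13.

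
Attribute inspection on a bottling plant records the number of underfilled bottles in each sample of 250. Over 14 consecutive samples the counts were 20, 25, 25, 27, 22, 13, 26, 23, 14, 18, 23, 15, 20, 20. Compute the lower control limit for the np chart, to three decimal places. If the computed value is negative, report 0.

p̄ = Σdᵢ / (k·n) = 291 / (14 × 250) = 0.08314
LCL = np̄ − 3·√(np̄(1−p̄)) = 20.7857 − 3 × 4.3655 = 7.6892

7.689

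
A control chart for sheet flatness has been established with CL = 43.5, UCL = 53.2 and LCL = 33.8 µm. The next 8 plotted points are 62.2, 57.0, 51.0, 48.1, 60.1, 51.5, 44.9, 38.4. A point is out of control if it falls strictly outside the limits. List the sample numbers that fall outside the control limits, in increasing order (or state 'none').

Compare each point to [33.8, 53.2]: sample 1 = 62.2 > UCL; sample 2 = 57.0 > UCL; sample 5 = 60.1 > UCL.

1, 2, 5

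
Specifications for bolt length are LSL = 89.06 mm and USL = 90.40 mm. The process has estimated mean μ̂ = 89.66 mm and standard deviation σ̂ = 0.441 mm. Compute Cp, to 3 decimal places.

0.506

Cp = (USL − LSL) / (6σ̂) = (90.40 − 89.06) / (6 × 0.441) = 1.3400 / 2.6460 = 0.5064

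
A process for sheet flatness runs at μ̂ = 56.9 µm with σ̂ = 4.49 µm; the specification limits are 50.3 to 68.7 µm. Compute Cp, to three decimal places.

0.683

Cp = (USL − LSL) / (6σ̂) = (68.7 − 50.3) / (6 × 4.49) = 18.4000 / 26.9400 = 0.6830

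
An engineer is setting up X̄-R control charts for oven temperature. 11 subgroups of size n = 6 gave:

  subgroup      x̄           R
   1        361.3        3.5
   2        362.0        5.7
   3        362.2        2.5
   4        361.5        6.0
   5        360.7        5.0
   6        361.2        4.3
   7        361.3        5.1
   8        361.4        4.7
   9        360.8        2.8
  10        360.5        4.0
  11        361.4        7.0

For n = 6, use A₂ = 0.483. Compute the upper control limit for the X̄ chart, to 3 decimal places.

363.522

X̄̄ = (361.3 + 362.0 + 362.2 + 361.5 + 360.7 + 361.2 + 361.3 + 361.4 + 360.8 + 360.5 + 361.4) / 11 = 3974.3000 / 11 = 361.3000
R̄ = (3.5 + 5.7 + 2.5 + 6.0 + 5.0 + 4.3 + 5.1 + 4.7 + 2.8 + 4.0 + 7.0) / 11 = 50.6000 / 11 = 4.6000
UCL = X̄̄ + A₂·R̄ = 361.3000 + 0.483 × 4.6000 = 363.5218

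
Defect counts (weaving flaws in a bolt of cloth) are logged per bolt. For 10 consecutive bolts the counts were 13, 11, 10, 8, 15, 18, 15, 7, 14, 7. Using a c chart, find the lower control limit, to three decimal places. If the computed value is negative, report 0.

c̄ = (13 + 11 + 10 + 8 + 15 + 18 + 15 + 7 + 14 + 7) / 10 = 118 / 10 = 11.8000
LCL = c̄ − 3√c̄ = 11.8000 − 3 × 3.4351 = 1.4947

1.495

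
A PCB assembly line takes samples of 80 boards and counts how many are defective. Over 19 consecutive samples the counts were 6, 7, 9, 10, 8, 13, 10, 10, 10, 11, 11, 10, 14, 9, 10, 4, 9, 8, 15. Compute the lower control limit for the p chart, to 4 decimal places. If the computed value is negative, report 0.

0.0116

p̄ = Σdᵢ / (k·n) = 184 / (19 × 80) = 0.12105
LCL = p̄ − 3·√(p̄(1−p̄)/n) = 0.12105 − 3 × 0.03647 = 0.01165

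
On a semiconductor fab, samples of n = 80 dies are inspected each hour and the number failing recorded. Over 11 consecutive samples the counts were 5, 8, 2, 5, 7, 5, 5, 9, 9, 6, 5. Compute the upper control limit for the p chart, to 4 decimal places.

p̄ = Σdᵢ / (k·n) = 66 / (11 × 80) = 0.07500
UCL = p̄ + 3·√(p̄(1−p̄)/n) = 0.07500 + 3 × √(0.07500×0.92500/80) = 0.07500 + 3 × 0.02945 = 0.16334

0.1633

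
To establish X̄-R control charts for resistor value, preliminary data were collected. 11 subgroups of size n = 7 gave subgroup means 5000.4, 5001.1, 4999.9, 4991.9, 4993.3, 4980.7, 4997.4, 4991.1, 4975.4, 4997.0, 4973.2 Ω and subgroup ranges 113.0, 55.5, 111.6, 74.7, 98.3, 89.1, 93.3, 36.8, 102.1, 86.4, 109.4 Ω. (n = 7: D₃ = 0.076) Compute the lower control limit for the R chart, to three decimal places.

R̄ = (113.0 + 55.5 + 111.6 + 74.7 + 98.3 + 89.1 + 93.3 + 36.8 + 102.1 + 86.4 + 109.4) / 11 = 970.2000 / 11 = 88.2000
LCL_R = D₃·R̄ = 0.076 × 88.2000 = 6.7032

6.703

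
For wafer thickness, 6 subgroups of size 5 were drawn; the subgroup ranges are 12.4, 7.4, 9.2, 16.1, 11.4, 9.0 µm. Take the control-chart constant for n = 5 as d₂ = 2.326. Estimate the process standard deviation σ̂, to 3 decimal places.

R̄ = (12.4 + 7.4 + 9.2 + 16.1 + 11.4 + 9.0) / 6 = 10.9167
σ̂ = R̄ / d₂ = 10.9167 / 2.326 = 4.6933

4.693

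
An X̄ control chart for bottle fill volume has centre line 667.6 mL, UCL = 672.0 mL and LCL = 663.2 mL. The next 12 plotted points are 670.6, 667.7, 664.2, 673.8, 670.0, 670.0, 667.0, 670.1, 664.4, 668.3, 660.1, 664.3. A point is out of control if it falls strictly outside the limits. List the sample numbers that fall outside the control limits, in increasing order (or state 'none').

Compare each point to [663.2, 672.0]: sample 4 = 673.8 > UCL; sample 11 = 660.1 < LCL.

4, 11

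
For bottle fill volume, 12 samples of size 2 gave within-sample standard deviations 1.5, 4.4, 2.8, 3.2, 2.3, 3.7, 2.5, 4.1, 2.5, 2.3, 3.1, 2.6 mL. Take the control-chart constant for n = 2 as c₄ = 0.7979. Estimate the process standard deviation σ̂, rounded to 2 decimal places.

3.66

s̄ = (1.5 + 4.4 + 2.8 + 3.2 + 2.3 + 3.7 + 2.5 + 4.1 + 2.5 + 2.3 + 3.1 + 2.6) / 12 = 2.9167
σ̂ = s̄ / c₄ = 2.9167 / 0.7979 = 3.6554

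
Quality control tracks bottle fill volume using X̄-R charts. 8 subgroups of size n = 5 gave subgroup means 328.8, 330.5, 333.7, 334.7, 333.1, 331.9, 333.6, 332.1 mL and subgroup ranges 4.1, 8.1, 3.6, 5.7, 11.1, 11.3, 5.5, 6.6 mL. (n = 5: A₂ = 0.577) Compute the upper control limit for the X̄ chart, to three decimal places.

336.339

X̄̄ = (328.8 + 330.5 + 333.7 + 334.7 + 333.1 + 331.9 + 333.6 + 332.1) / 8 = 2658.4000 / 8 = 332.3000
R̄ = (4.1 + 8.1 + 3.6 + 5.7 + 11.1 + 11.3 + 5.5 + 6.6) / 8 = 56.0000 / 8 = 7.0000
UCL = X̄̄ + A₂·R̄ = 332.3000 + 0.577 × 7.0000 = 336.3390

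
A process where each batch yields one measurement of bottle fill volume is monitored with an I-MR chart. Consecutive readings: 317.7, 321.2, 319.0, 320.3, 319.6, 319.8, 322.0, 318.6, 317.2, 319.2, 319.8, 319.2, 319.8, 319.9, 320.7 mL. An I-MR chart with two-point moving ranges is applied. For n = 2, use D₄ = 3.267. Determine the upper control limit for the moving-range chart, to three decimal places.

4.574

Moving ranges: 3.5, 2.2, 1.3, 0.7, 0.2, 2.2, 3.4, 1.4, 2.0, 0.6, 0.6, 0.6, 0.1, 0.8; M̄R̄ = 19.6000 / 14 = 1.4000
UCL_MR = D₄·M̄R̄ = 3.267 × 1.4000 = 4.5738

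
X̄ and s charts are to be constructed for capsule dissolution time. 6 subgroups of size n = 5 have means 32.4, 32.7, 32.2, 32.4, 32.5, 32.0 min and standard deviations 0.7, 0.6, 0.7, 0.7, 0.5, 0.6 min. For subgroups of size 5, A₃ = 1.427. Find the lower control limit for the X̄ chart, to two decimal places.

X̄̄ = (32.4 + 32.7 + 32.2 + 32.4 + 32.5 + 32.0) / 6 = 32.3667
s̄ = (0.7 + 0.6 + 0.7 + 0.7 + 0.5 + 0.6) / 6 = 0.6333
LCL = X̄̄ − A₃·s̄ = 32.3667 − 1.427 × 0.6333 = 31.4629

31.46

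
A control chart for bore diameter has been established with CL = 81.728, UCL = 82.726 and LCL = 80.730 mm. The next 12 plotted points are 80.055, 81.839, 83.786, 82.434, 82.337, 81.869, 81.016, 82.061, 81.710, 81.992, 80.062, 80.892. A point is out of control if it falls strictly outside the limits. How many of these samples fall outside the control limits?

Compare each point to [80.730, 82.726]: sample 1 = 80.055 < LCL; sample 3 = 83.786 > UCL; sample 11 = 80.062 < LCL.

3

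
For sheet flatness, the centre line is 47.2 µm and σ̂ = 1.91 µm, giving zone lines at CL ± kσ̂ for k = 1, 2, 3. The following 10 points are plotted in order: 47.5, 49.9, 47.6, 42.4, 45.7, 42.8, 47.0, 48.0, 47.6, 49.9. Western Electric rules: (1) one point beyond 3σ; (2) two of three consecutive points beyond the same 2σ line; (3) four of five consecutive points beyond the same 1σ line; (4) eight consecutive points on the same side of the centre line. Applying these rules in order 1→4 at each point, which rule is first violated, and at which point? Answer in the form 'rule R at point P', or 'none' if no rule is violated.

Zone of each point (C = within 1σ̂, B = 1σ̂–2σ̂, A = 2σ̂–3σ̂, * = beyond 3σ̂; sign = side of CL): 1:+C, 2:+B, 3:+C, 4:-A, 5:-C, 6:-A, 7:-C, 8:+C, 9:+C, 10:+B
Rule 2 (two of three consecutive points beyond the same 2σ limit) is satisfied at point 6.

rule 2 at point 6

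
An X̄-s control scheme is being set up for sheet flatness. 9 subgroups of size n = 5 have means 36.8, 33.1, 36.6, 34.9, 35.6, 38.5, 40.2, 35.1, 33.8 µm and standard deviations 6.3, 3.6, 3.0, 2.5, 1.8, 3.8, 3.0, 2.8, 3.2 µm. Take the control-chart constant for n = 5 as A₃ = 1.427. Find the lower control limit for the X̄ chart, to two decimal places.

31.31

X̄̄ = (36.8 + 33.1 + 36.6 + 34.9 + 35.6 + 38.5 + 40.2 + 35.1 + 33.8) / 9 = 36.0667
s̄ = (6.3 + 3.6 + 3.0 + 2.5 + 1.8 + 3.8 + 3.0 + 2.8 + 3.2) / 9 = 3.3333
LCL = X̄̄ − A₃·s̄ = 36.0667 − 1.427 × 3.3333 = 31.3100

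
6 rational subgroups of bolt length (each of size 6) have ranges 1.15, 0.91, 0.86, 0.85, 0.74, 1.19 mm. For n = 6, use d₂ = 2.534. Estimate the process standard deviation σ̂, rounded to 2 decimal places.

R̄ = (1.15 + 0.91 + 0.86 + 0.85 + 0.74 + 1.19) / 6 = 0.9500
σ̂ = R̄ / d₂ = 0.9500 / 2.534 = 0.3749

0.37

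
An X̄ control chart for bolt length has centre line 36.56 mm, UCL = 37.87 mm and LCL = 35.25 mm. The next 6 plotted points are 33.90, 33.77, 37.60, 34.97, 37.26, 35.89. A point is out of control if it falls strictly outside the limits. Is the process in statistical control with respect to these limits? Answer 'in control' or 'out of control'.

Compare each point to [35.25, 37.87]: sample 1 = 33.90 < LCL; sample 2 = 33.77 < LCL; sample 4 = 34.97 < LCL.

out of control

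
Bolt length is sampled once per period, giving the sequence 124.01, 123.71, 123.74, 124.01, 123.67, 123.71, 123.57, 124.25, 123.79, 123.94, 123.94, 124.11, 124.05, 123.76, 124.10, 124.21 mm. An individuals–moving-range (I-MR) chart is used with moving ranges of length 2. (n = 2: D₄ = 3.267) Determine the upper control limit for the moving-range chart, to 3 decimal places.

Moving ranges: 0.30, 0.03, 0.27, 0.34, 0.04, 0.14, 0.68, 0.46, 0.15, 0.00, 0.17, 0.06, 0.29, 0.34, 0.11; M̄R̄ = 3.3800 / 15 = 0.2253
UCL_MR = D₄·M̄R̄ = 3.267 × 0.2253 = 0.7362

0.736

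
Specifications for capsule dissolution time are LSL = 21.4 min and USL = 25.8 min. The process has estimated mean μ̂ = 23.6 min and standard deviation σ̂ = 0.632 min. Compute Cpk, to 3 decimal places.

Cpu = (USL − μ̂) / (3σ̂) = (25.8 − 23.6) / (3 × 0.632) = 1.1603; Cpl = (μ̂ − LSL) / (3σ̂) = (23.6 − 21.4) / (3 × 0.632) = 1.1603; Cpk = min(Cpu, Cpl) = 1.1603

1.160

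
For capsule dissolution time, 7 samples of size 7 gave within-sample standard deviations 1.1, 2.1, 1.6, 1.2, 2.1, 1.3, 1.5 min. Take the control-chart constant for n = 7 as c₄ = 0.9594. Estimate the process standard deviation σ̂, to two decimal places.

s̄ = (1.1 + 2.1 + 1.6 + 1.2 + 2.1 + 1.3 + 1.5) / 7 = 1.5571
σ̂ = s̄ / c₄ = 1.5571 / 0.9594 = 1.6230

1.62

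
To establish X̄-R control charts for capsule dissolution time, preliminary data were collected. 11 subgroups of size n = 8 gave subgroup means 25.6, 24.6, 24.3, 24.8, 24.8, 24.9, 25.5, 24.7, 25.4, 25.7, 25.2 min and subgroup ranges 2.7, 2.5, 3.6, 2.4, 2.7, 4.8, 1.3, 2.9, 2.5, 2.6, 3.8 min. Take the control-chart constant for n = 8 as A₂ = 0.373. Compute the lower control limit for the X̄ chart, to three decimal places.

23.967

X̄̄ = (25.6 + 24.6 + 24.3 + 24.8 + 24.8 + 24.9 + 25.5 + 24.7 + 25.4 + 25.7 + 25.2) / 11 = 275.5000 / 11 = 25.0455
R̄ = (2.7 + 2.5 + 3.6 + 2.4 + 2.7 + 4.8 + 1.3 + 2.9 + 2.5 + 2.6 + 3.8) / 11 = 31.8000 / 11 = 2.8909
LCL = X̄̄ − A₂·R̄ = 25.0455 − 0.373 × 2.8909 = 23.9671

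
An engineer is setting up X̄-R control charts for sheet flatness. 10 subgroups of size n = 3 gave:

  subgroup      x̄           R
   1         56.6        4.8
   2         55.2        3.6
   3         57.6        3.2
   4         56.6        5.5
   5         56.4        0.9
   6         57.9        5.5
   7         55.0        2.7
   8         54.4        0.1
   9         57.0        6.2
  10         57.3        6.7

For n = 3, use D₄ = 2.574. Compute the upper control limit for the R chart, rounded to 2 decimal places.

10.09

R̄ = (4.8 + 3.6 + 3.2 + 5.5 + 0.9 + 5.5 + 2.7 + 0.1 + 6.2 + 6.7) / 10 = 39.2000 / 10 = 3.9200
UCL_R = D₄·R̄ = 2.574 × 3.9200 = 10.0901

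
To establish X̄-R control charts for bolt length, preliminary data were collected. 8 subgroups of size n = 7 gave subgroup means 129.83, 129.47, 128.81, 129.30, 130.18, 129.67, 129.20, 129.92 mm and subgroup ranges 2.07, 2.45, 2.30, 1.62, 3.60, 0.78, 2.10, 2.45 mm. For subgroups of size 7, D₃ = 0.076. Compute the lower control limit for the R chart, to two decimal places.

0.17

R̄ = (2.07 + 2.45 + 2.30 + 1.62 + 3.60 + 0.78 + 2.10 + 2.45) / 8 = 17.3700 / 8 = 2.1713
LCL_R = D₃·R̄ = 0.076 × 2.1713 = 0.1650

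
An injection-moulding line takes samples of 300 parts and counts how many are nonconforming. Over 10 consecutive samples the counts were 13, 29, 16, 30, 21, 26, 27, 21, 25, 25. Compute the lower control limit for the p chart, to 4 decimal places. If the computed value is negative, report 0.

p̄ = Σdᵢ / (k·n) = 233 / (10 × 300) = 0.07767
LCL = p̄ − 3·√(p̄(1−p̄)/n) = 0.07767 − 3 × 0.01545 = 0.03131

0.0313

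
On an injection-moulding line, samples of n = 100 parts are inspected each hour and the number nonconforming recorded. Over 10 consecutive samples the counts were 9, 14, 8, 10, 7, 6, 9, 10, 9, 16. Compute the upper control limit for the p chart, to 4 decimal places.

p̄ = Σdᵢ / (k·n) = 98 / (10 × 100) = 0.09800
UCL = p̄ + 3·√(p̄(1−p̄)/n) = 0.09800 + 3 × √(0.09800×0.90200/100) = 0.09800 + 3 × 0.02973 = 0.18719

0.1872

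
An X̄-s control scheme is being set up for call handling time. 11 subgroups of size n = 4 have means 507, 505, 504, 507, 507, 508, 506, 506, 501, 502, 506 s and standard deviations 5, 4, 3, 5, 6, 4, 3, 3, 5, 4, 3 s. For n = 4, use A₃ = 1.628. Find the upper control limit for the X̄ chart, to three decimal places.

X̄̄ = (507 + 505 + 504 + 507 + 507 + 508 + 506 + 506 + 501 + 502 + 506) / 11 = 505.3636
s̄ = (5 + 4 + 3 + 5 + 6 + 4 + 3 + 3 + 5 + 4 + 3) / 11 = 4.0909
UCL = X̄̄ + A₃·s̄ = 505.3636 + 1.628 × 4.0909 = 512.0236

512.024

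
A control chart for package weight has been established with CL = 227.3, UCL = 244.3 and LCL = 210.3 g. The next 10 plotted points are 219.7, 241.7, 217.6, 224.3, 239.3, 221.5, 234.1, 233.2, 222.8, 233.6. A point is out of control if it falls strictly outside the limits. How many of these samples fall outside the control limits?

All 10 points lie within [210.3, 244.3].

0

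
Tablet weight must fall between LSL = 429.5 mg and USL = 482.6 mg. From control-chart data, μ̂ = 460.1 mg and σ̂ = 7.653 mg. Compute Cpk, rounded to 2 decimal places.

0.98

Cpu = (USL − μ̂) / (3σ̂) = (482.6 − 460.1) / (3 × 7.653) = 0.9800; Cpl = (μ̂ − LSL) / (3σ̂) = (460.1 − 429.5) / (3 × 7.653) = 1.3328; Cpk = min(Cpu, Cpl) = 0.9800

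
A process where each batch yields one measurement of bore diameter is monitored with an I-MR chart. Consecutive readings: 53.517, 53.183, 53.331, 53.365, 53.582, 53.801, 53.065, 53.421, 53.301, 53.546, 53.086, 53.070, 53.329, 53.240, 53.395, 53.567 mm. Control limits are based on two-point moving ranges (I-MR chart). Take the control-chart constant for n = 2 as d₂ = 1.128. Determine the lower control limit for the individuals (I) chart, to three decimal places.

X̄ = (53.517 + 53.183 + 53.331 + 53.365 + 53.582 + 53.801 + 53.065 + 53.421 + 53.301 + 53.546 + 53.086 + 53.070 + 53.329 + 53.240 + 53.395 + 53.567) / 16 = 53.3624
Moving ranges: 0.334, 0.148, 0.034, 0.217, 0.219, 0.736, 0.356, 0.120, 0.245, 0.460, 0.016, 0.259, 0.089, 0.155, 0.172; M̄R̄ = 3.5600 / 15 = 0.2373
LCL = X̄ − 3·M̄R̄/d₂ = 53.3624 − 3 × 0.2373 / 1.128 = 52.7312

52.731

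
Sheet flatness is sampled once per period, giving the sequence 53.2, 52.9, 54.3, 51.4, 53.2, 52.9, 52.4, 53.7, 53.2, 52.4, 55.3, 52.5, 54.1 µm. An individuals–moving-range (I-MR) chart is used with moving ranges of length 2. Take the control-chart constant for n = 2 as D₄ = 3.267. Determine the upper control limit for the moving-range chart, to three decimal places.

4.655

Moving ranges: 0.3, 1.4, 2.9, 1.8, 0.3, 0.5, 1.3, 0.5, 0.8, 2.9, 2.8, 1.6; M̄R̄ = 17.1000 / 12 = 1.4250
UCL_MR = D₄·M̄R̄ = 3.267 × 1.4250 = 4.6555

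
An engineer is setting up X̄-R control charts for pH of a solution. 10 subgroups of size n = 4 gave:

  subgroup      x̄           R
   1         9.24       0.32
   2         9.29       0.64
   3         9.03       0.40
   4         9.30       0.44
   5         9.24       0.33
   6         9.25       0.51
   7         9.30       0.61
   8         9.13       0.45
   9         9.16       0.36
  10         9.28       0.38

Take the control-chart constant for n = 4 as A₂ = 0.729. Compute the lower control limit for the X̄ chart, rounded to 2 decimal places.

8.90

X̄̄ = (9.24 + 9.29 + 9.03 + 9.30 + 9.24 + 9.25 + 9.30 + 9.13 + 9.16 + 9.28) / 10 = 92.2200 / 10 = 9.2220
R̄ = (0.32 + 0.64 + 0.40 + 0.44 + 0.33 + 0.51 + 0.61 + 0.45 + 0.36 + 0.38) / 10 = 4.4400 / 10 = 0.4440
LCL = X̄̄ − A₂·R̄ = 9.2220 − 0.729 × 0.4440 = 8.8983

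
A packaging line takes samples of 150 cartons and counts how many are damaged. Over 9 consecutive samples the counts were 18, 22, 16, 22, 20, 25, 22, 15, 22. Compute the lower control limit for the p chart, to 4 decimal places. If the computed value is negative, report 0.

0.0512

p̄ = Σdᵢ / (k·n) = 182 / (9 × 150) = 0.13481
LCL = p̄ − 3·√(p̄(1−p̄)/n) = 0.13481 − 3 × 0.02789 = 0.05116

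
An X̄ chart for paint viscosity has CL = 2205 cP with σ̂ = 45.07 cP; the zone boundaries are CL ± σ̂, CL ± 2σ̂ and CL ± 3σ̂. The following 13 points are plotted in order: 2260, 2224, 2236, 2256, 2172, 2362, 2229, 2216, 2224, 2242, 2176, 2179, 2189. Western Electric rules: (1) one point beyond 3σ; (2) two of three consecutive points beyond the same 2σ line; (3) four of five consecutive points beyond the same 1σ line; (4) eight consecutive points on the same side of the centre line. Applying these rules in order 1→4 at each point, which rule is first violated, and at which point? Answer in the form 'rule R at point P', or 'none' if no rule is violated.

Zone of each point (C = within 1σ̂, B = 1σ̂–2σ̂, A = 2σ̂–3σ̂, * = beyond 3σ̂; sign = side of CL): 1:+B, 2:+C, 3:+C, 4:+B, 5:-C, 6:+*, 7:+C, 8:+C, 9:+C, 10:+C, 11:-C, 12:-C, 13:-C
Rule 1 (one point beyond the 3σ limits) is satisfied at point 6.

rule 1 at point 6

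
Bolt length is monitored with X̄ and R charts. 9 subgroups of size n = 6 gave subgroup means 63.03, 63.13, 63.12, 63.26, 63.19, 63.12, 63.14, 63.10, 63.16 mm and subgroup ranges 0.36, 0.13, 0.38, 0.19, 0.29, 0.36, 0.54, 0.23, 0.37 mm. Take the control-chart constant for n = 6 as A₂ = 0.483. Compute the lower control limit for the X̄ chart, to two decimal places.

X̄̄ = (63.03 + 63.13 + 63.12 + 63.26 + 63.19 + 63.12 + 63.14 + 63.10 + 63.16) / 9 = 568.2500 / 9 = 63.1389
R̄ = (0.36 + 0.13 + 0.38 + 0.19 + 0.29 + 0.36 + 0.54 + 0.23 + 0.37) / 9 = 2.8500 / 9 = 0.3167
LCL = X̄̄ − A₂·R̄ = 63.1389 − 0.483 × 0.3167 = 62.9859

62.99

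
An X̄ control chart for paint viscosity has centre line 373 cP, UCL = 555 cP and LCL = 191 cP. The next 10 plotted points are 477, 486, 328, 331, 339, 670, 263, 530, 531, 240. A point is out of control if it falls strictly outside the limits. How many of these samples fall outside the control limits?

Compare each point to [191, 555]: sample 6 = 670 > UCL.

1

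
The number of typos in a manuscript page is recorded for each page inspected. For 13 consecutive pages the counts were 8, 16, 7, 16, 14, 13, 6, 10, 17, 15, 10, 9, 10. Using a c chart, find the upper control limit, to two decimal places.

21.84

c̄ = (8 + 16 + 7 + 16 + 14 + 13 + 6 + 10 + 17 + 15 + 10 + 9 + 10) / 13 = 151 / 13 = 11.6154
UCL = c̄ + 3√c̄ = 11.6154 + 3 × √11.6154 = 11.6154 + 3 × 3.4081 = 21.8398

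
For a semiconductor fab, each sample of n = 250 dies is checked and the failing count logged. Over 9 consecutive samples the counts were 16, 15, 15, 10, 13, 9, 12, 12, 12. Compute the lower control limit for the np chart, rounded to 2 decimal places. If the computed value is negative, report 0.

2.26

p̄ = Σdᵢ / (k·n) = 114 / (9 × 250) = 0.05067
LCL = np̄ − 3·√(np̄(1−p̄)) = 12.6667 − 3 × 3.4677 = 2.2636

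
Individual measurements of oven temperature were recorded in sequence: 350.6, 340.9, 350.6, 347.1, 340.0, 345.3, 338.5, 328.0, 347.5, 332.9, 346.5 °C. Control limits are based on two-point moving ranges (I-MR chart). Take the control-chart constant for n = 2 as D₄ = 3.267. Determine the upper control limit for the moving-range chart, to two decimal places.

32.77

Moving ranges: 9.7, 9.7, 3.5, 7.1, 5.3, 6.8, 10.5, 19.5, 14.6, 13.6; M̄R̄ = 100.3000 / 10 = 10.0300
UCL_MR = D₄·M̄R̄ = 3.267 × 10.0300 = 32.7680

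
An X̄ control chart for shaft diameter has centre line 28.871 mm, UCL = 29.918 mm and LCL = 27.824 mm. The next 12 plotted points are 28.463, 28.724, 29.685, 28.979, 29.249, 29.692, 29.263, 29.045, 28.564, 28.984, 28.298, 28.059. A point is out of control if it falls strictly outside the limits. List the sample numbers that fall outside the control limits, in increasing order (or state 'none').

none

All 12 points lie within [27.824, 29.918].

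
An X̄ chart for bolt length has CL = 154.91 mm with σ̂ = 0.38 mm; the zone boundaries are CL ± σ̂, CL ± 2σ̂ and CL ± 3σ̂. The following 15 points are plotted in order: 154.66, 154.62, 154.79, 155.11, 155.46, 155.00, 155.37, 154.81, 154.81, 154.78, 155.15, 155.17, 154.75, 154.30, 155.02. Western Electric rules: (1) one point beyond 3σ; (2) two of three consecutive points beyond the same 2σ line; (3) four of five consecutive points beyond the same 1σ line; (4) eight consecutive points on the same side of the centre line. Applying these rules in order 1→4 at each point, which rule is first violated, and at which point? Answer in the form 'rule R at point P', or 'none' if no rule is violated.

Zone of each point (C = within 1σ̂, B = 1σ̂–2σ̂, A = 2σ̂–3σ̂, * = beyond 3σ̂; sign = side of CL): 1:-C, 2:-C, 3:-C, 4:+C, 5:+B, 6:+C, 7:+B, 8:-C, 9:-C, 10:-C, 11:+C, 12:+C, 13:-C, 14:-B, 15:+C
No rule fires across all 15 points.

none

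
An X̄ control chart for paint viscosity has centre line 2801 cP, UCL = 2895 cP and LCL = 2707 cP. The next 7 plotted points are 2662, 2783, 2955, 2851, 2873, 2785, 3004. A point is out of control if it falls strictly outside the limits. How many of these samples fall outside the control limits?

Compare each point to [2707, 2895]: sample 1 = 2662 < LCL; sample 3 = 2955 > UCL; sample 7 = 3004 > UCL.

3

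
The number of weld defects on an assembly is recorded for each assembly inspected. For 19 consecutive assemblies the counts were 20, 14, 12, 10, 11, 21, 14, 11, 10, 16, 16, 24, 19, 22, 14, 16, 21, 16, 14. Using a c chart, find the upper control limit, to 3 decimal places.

27.783

c̄ = (20 + 14 + 12 + 10 + 11 + 21 + 14 + 11 + 10 + 16 + 16 + 24 + 19 + 22 + 14 + 16 + 21 + 16 + 14) / 19 = 301 / 19 = 15.8421
UCL = c̄ + 3√c̄ = 15.8421 + 3 × √15.8421 = 15.8421 + 3 × 3.9802 = 27.7827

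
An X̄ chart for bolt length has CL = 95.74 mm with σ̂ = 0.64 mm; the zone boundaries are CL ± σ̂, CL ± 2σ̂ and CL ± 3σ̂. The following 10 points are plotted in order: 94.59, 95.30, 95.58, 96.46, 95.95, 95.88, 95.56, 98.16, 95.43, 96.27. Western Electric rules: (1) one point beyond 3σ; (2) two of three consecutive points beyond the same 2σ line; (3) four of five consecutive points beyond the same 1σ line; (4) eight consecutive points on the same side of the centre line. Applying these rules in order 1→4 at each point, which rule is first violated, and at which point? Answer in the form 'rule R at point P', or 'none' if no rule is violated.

Zone of each point (C = within 1σ̂, B = 1σ̂–2σ̂, A = 2σ̂–3σ̂, * = beyond 3σ̂; sign = side of CL): 1:-B, 2:-C, 3:-C, 4:+B, 5:+C, 6:+C, 7:-C, 8:+*, 9:-C, 10:+C
Rule 1 (one point beyond the 3σ limits) is satisfied at point 8.

rule 1 at point 8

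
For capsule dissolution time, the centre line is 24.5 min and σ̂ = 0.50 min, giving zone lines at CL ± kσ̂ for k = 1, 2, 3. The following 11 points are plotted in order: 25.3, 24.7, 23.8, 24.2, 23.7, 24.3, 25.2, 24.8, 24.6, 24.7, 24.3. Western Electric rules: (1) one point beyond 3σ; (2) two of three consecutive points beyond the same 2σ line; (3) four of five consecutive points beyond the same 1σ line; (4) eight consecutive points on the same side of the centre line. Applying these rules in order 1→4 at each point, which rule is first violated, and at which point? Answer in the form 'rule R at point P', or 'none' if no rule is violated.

none

Zone of each point (C = within 1σ̂, B = 1σ̂–2σ̂, A = 2σ̂–3σ̂, * = beyond 3σ̂; sign = side of CL): 1:+B, 2:+C, 3:-B, 4:-C, 5:-B, 6:-C, 7:+B, 8:+C, 9:+C, 10:+C, 11:-C
No rule fires across all 11 points.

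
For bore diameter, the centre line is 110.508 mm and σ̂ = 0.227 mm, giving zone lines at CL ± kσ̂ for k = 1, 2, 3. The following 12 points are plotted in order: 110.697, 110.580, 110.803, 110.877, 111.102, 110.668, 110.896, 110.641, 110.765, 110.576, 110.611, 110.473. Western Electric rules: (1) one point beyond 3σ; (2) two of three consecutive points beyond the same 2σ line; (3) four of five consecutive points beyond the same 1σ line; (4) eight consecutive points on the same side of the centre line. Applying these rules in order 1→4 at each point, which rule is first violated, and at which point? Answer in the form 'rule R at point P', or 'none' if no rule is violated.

rule 3 at point 7

Zone of each point (C = within 1σ̂, B = 1σ̂–2σ̂, A = 2σ̂–3σ̂, * = beyond 3σ̂; sign = side of CL): 1:+C, 2:+C, 3:+B, 4:+B, 5:+A, 6:+C, 7:+B, 8:+C, 9:+B, 10:+C, 11:+C, 12:-C
Rule 3 (four of five consecutive points beyond the same 1σ limit) is satisfied at point 7.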